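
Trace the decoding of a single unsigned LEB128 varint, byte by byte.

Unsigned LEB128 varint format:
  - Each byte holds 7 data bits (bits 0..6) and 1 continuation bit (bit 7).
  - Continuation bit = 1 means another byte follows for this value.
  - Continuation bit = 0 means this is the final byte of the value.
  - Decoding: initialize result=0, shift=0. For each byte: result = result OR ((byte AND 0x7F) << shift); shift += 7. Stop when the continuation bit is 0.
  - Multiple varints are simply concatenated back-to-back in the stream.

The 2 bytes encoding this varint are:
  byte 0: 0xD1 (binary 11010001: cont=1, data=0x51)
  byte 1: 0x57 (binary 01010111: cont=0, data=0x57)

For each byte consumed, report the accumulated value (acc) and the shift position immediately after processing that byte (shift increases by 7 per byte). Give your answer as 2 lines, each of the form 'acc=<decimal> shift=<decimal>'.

byte 0=0xD1: payload=0x51=81, contrib = 81<<0 = 81; acc -> 81, shift -> 7
byte 1=0x57: payload=0x57=87, contrib = 87<<7 = 11136; acc -> 11217, shift -> 14

Answer: acc=81 shift=7
acc=11217 shift=14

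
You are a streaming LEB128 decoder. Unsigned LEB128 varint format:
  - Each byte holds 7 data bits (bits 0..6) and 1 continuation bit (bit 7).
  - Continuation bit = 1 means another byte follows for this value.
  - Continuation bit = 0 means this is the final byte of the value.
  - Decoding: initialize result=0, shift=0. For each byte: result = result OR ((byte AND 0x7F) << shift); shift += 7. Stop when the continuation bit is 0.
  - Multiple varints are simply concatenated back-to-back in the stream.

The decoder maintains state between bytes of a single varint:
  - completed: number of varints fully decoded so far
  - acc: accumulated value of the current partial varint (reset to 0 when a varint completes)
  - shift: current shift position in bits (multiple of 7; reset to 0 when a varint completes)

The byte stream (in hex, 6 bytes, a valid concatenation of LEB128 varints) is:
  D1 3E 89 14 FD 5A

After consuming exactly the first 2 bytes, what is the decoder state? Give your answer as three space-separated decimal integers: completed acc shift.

Answer: 1 0 0

Derivation:
byte[0]=0xD1 cont=1 payload=0x51: acc |= 81<<0 -> completed=0 acc=81 shift=7
byte[1]=0x3E cont=0 payload=0x3E: varint #1 complete (value=8017); reset -> completed=1 acc=0 shift=0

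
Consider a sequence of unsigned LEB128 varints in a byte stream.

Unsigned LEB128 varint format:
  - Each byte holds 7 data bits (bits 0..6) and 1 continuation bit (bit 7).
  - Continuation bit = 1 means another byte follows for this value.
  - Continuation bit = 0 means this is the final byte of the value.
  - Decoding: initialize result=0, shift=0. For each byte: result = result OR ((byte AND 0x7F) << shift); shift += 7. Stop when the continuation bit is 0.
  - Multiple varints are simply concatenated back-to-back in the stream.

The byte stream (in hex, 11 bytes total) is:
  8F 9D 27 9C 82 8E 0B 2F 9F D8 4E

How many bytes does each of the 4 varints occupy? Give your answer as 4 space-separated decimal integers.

Answer: 3 4 1 3

Derivation:
  byte[0]=0x8F cont=1 payload=0x0F=15: acc |= 15<<0 -> acc=15 shift=7
  byte[1]=0x9D cont=1 payload=0x1D=29: acc |= 29<<7 -> acc=3727 shift=14
  byte[2]=0x27 cont=0 payload=0x27=39: acc |= 39<<14 -> acc=642703 shift=21 [end]
Varint 1: bytes[0:3] = 8F 9D 27 -> value 642703 (3 byte(s))
  byte[3]=0x9C cont=1 payload=0x1C=28: acc |= 28<<0 -> acc=28 shift=7
  byte[4]=0x82 cont=1 payload=0x02=2: acc |= 2<<7 -> acc=284 shift=14
  byte[5]=0x8E cont=1 payload=0x0E=14: acc |= 14<<14 -> acc=229660 shift=21
  byte[6]=0x0B cont=0 payload=0x0B=11: acc |= 11<<21 -> acc=23298332 shift=28 [end]
Varint 2: bytes[3:7] = 9C 82 8E 0B -> value 23298332 (4 byte(s))
  byte[7]=0x2F cont=0 payload=0x2F=47: acc |= 47<<0 -> acc=47 shift=7 [end]
Varint 3: bytes[7:8] = 2F -> value 47 (1 byte(s))
  byte[8]=0x9F cont=1 payload=0x1F=31: acc |= 31<<0 -> acc=31 shift=7
  byte[9]=0xD8 cont=1 payload=0x58=88: acc |= 88<<7 -> acc=11295 shift=14
  byte[10]=0x4E cont=0 payload=0x4E=78: acc |= 78<<14 -> acc=1289247 shift=21 [end]
Varint 4: bytes[8:11] = 9F D8 4E -> value 1289247 (3 byte(s))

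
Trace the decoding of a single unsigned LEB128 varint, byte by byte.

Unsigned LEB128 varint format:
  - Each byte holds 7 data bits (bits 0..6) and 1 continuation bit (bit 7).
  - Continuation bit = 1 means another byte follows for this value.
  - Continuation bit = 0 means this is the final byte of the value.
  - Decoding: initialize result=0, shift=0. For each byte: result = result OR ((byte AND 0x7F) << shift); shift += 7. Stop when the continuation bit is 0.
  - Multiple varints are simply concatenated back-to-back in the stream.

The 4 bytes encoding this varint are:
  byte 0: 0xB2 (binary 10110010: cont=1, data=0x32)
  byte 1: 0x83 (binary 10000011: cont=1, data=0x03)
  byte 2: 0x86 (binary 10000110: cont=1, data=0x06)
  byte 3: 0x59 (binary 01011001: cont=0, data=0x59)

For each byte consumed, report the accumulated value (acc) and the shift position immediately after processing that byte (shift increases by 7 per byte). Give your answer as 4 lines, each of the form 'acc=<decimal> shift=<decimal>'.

byte 0=0xB2: payload=0x32=50, contrib = 50<<0 = 50; acc -> 50, shift -> 7
byte 1=0x83: payload=0x03=3, contrib = 3<<7 = 384; acc -> 434, shift -> 14
byte 2=0x86: payload=0x06=6, contrib = 6<<14 = 98304; acc -> 98738, shift -> 21
byte 3=0x59: payload=0x59=89, contrib = 89<<21 = 186646528; acc -> 186745266, shift -> 28

Answer: acc=50 shift=7
acc=434 shift=14
acc=98738 shift=21
acc=186745266 shift=28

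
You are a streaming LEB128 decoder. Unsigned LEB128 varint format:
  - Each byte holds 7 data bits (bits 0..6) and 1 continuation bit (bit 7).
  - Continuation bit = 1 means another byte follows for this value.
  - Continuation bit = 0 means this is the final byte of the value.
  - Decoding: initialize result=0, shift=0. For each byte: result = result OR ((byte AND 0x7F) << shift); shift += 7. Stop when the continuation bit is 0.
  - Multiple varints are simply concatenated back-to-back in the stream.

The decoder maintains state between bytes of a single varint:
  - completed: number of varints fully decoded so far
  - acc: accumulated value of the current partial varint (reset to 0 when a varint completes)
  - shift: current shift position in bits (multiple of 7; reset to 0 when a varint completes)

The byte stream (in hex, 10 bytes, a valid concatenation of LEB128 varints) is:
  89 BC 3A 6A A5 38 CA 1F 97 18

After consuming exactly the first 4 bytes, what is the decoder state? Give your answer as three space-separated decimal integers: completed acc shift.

Answer: 2 0 0

Derivation:
byte[0]=0x89 cont=1 payload=0x09: acc |= 9<<0 -> completed=0 acc=9 shift=7
byte[1]=0xBC cont=1 payload=0x3C: acc |= 60<<7 -> completed=0 acc=7689 shift=14
byte[2]=0x3A cont=0 payload=0x3A: varint #1 complete (value=957961); reset -> completed=1 acc=0 shift=0
byte[3]=0x6A cont=0 payload=0x6A: varint #2 complete (value=106); reset -> completed=2 acc=0 shift=0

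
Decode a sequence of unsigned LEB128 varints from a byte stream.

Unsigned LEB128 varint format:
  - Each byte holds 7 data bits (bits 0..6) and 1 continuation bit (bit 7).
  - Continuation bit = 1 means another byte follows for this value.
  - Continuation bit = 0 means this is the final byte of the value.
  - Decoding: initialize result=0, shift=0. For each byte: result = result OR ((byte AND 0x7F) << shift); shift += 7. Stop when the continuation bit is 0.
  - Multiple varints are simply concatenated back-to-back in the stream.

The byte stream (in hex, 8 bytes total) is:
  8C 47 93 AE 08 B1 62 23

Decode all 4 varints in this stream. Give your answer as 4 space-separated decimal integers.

  byte[0]=0x8C cont=1 payload=0x0C=12: acc |= 12<<0 -> acc=12 shift=7
  byte[1]=0x47 cont=0 payload=0x47=71: acc |= 71<<7 -> acc=9100 shift=14 [end]
Varint 1: bytes[0:2] = 8C 47 -> value 9100 (2 byte(s))
  byte[2]=0x93 cont=1 payload=0x13=19: acc |= 19<<0 -> acc=19 shift=7
  byte[3]=0xAE cont=1 payload=0x2E=46: acc |= 46<<7 -> acc=5907 shift=14
  byte[4]=0x08 cont=0 payload=0x08=8: acc |= 8<<14 -> acc=136979 shift=21 [end]
Varint 2: bytes[2:5] = 93 AE 08 -> value 136979 (3 byte(s))
  byte[5]=0xB1 cont=1 payload=0x31=49: acc |= 49<<0 -> acc=49 shift=7
  byte[6]=0x62 cont=0 payload=0x62=98: acc |= 98<<7 -> acc=12593 shift=14 [end]
Varint 3: bytes[5:7] = B1 62 -> value 12593 (2 byte(s))
  byte[7]=0x23 cont=0 payload=0x23=35: acc |= 35<<0 -> acc=35 shift=7 [end]
Varint 4: bytes[7:8] = 23 -> value 35 (1 byte(s))

Answer: 9100 136979 12593 35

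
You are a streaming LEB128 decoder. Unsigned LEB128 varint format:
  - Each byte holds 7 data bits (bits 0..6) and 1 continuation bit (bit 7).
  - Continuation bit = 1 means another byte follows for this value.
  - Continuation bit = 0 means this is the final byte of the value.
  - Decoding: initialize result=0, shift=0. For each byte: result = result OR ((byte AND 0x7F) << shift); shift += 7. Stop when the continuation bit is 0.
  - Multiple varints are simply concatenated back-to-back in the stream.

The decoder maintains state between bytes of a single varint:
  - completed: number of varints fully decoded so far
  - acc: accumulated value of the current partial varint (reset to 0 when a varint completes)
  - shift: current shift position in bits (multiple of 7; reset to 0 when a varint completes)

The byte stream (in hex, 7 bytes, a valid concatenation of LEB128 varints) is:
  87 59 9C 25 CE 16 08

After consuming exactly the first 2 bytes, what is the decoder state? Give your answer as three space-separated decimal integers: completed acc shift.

Answer: 1 0 0

Derivation:
byte[0]=0x87 cont=1 payload=0x07: acc |= 7<<0 -> completed=0 acc=7 shift=7
byte[1]=0x59 cont=0 payload=0x59: varint #1 complete (value=11399); reset -> completed=1 acc=0 shift=0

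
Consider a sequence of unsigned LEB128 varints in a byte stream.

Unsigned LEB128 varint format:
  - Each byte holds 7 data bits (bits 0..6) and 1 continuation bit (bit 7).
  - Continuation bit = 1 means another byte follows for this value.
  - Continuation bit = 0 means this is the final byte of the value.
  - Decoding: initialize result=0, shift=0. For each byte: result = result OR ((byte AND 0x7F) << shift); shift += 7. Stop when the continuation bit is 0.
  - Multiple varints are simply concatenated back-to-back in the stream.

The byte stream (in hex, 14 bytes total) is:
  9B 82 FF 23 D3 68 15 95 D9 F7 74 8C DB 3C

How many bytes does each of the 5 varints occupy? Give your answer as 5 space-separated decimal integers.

Answer: 4 2 1 4 3

Derivation:
  byte[0]=0x9B cont=1 payload=0x1B=27: acc |= 27<<0 -> acc=27 shift=7
  byte[1]=0x82 cont=1 payload=0x02=2: acc |= 2<<7 -> acc=283 shift=14
  byte[2]=0xFF cont=1 payload=0x7F=127: acc |= 127<<14 -> acc=2081051 shift=21
  byte[3]=0x23 cont=0 payload=0x23=35: acc |= 35<<21 -> acc=75481371 shift=28 [end]
Varint 1: bytes[0:4] = 9B 82 FF 23 -> value 75481371 (4 byte(s))
  byte[4]=0xD3 cont=1 payload=0x53=83: acc |= 83<<0 -> acc=83 shift=7
  byte[5]=0x68 cont=0 payload=0x68=104: acc |= 104<<7 -> acc=13395 shift=14 [end]
Varint 2: bytes[4:6] = D3 68 -> value 13395 (2 byte(s))
  byte[6]=0x15 cont=0 payload=0x15=21: acc |= 21<<0 -> acc=21 shift=7 [end]
Varint 3: bytes[6:7] = 15 -> value 21 (1 byte(s))
  byte[7]=0x95 cont=1 payload=0x15=21: acc |= 21<<0 -> acc=21 shift=7
  byte[8]=0xD9 cont=1 payload=0x59=89: acc |= 89<<7 -> acc=11413 shift=14
  byte[9]=0xF7 cont=1 payload=0x77=119: acc |= 119<<14 -> acc=1961109 shift=21
  byte[10]=0x74 cont=0 payload=0x74=116: acc |= 116<<21 -> acc=245230741 shift=28 [end]
Varint 4: bytes[7:11] = 95 D9 F7 74 -> value 245230741 (4 byte(s))
  byte[11]=0x8C cont=1 payload=0x0C=12: acc |= 12<<0 -> acc=12 shift=7
  byte[12]=0xDB cont=1 payload=0x5B=91: acc |= 91<<7 -> acc=11660 shift=14
  byte[13]=0x3C cont=0 payload=0x3C=60: acc |= 60<<14 -> acc=994700 shift=21 [end]
Varint 5: bytes[11:14] = 8C DB 3C -> value 994700 (3 byte(s))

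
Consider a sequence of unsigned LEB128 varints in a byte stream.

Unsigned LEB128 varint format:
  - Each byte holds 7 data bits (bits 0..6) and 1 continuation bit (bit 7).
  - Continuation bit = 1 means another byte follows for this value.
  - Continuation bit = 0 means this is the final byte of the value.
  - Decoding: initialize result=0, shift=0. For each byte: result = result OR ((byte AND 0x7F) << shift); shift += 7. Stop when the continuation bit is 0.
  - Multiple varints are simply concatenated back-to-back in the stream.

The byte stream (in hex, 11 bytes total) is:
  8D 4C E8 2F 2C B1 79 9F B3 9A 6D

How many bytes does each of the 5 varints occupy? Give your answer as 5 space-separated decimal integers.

Answer: 2 2 1 2 4

Derivation:
  byte[0]=0x8D cont=1 payload=0x0D=13: acc |= 13<<0 -> acc=13 shift=7
  byte[1]=0x4C cont=0 payload=0x4C=76: acc |= 76<<7 -> acc=9741 shift=14 [end]
Varint 1: bytes[0:2] = 8D 4C -> value 9741 (2 byte(s))
  byte[2]=0xE8 cont=1 payload=0x68=104: acc |= 104<<0 -> acc=104 shift=7
  byte[3]=0x2F cont=0 payload=0x2F=47: acc |= 47<<7 -> acc=6120 shift=14 [end]
Varint 2: bytes[2:4] = E8 2F -> value 6120 (2 byte(s))
  byte[4]=0x2C cont=0 payload=0x2C=44: acc |= 44<<0 -> acc=44 shift=7 [end]
Varint 3: bytes[4:5] = 2C -> value 44 (1 byte(s))
  byte[5]=0xB1 cont=1 payload=0x31=49: acc |= 49<<0 -> acc=49 shift=7
  byte[6]=0x79 cont=0 payload=0x79=121: acc |= 121<<7 -> acc=15537 shift=14 [end]
Varint 4: bytes[5:7] = B1 79 -> value 15537 (2 byte(s))
  byte[7]=0x9F cont=1 payload=0x1F=31: acc |= 31<<0 -> acc=31 shift=7
  byte[8]=0xB3 cont=1 payload=0x33=51: acc |= 51<<7 -> acc=6559 shift=14
  byte[9]=0x9A cont=1 payload=0x1A=26: acc |= 26<<14 -> acc=432543 shift=21
  byte[10]=0x6D cont=0 payload=0x6D=109: acc |= 109<<21 -> acc=229022111 shift=28 [end]
Varint 5: bytes[7:11] = 9F B3 9A 6D -> value 229022111 (4 byte(s))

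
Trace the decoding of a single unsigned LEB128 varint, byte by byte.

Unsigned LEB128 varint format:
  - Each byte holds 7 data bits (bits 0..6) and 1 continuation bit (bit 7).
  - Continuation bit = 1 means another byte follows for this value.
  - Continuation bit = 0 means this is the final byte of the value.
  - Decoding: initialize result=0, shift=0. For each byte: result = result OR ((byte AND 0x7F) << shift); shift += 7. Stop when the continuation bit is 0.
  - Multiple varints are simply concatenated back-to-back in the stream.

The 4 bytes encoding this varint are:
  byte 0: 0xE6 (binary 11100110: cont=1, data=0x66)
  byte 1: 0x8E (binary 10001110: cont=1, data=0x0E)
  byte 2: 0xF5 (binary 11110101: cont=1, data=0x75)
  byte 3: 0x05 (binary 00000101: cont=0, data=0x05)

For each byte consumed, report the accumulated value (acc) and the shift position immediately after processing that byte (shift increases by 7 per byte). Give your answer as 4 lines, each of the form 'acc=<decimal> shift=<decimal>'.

Answer: acc=102 shift=7
acc=1894 shift=14
acc=1918822 shift=21
acc=12404582 shift=28

Derivation:
byte 0=0xE6: payload=0x66=102, contrib = 102<<0 = 102; acc -> 102, shift -> 7
byte 1=0x8E: payload=0x0E=14, contrib = 14<<7 = 1792; acc -> 1894, shift -> 14
byte 2=0xF5: payload=0x75=117, contrib = 117<<14 = 1916928; acc -> 1918822, shift -> 21
byte 3=0x05: payload=0x05=5, contrib = 5<<21 = 10485760; acc -> 12404582, shift -> 28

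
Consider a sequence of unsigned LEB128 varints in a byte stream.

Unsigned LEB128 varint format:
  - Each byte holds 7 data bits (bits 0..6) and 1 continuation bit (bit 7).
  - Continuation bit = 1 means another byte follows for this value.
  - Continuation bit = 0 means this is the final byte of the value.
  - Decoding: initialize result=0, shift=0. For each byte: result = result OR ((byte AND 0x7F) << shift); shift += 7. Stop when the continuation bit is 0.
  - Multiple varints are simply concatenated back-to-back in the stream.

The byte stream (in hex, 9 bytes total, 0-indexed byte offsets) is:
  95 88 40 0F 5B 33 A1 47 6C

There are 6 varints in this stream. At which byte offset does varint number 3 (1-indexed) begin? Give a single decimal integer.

  byte[0]=0x95 cont=1 payload=0x15=21: acc |= 21<<0 -> acc=21 shift=7
  byte[1]=0x88 cont=1 payload=0x08=8: acc |= 8<<7 -> acc=1045 shift=14
  byte[2]=0x40 cont=0 payload=0x40=64: acc |= 64<<14 -> acc=1049621 shift=21 [end]
Varint 1: bytes[0:3] = 95 88 40 -> value 1049621 (3 byte(s))
  byte[3]=0x0F cont=0 payload=0x0F=15: acc |= 15<<0 -> acc=15 shift=7 [end]
Varint 2: bytes[3:4] = 0F -> value 15 (1 byte(s))
  byte[4]=0x5B cont=0 payload=0x5B=91: acc |= 91<<0 -> acc=91 shift=7 [end]
Varint 3: bytes[4:5] = 5B -> value 91 (1 byte(s))
  byte[5]=0x33 cont=0 payload=0x33=51: acc |= 51<<0 -> acc=51 shift=7 [end]
Varint 4: bytes[5:6] = 33 -> value 51 (1 byte(s))
  byte[6]=0xA1 cont=1 payload=0x21=33: acc |= 33<<0 -> acc=33 shift=7
  byte[7]=0x47 cont=0 payload=0x47=71: acc |= 71<<7 -> acc=9121 shift=14 [end]
Varint 5: bytes[6:8] = A1 47 -> value 9121 (2 byte(s))
  byte[8]=0x6C cont=0 payload=0x6C=108: acc |= 108<<0 -> acc=108 shift=7 [end]
Varint 6: bytes[8:9] = 6C -> value 108 (1 byte(s))

Answer: 4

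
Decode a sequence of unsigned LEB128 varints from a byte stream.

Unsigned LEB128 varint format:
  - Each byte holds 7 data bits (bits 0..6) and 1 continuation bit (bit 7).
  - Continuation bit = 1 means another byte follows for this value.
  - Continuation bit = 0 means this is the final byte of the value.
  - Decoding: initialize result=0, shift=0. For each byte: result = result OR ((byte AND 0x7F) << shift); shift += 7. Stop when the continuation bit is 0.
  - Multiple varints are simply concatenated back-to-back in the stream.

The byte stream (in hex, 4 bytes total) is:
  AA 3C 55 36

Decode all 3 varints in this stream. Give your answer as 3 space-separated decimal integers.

Answer: 7722 85 54

Derivation:
  byte[0]=0xAA cont=1 payload=0x2A=42: acc |= 42<<0 -> acc=42 shift=7
  byte[1]=0x3C cont=0 payload=0x3C=60: acc |= 60<<7 -> acc=7722 shift=14 [end]
Varint 1: bytes[0:2] = AA 3C -> value 7722 (2 byte(s))
  byte[2]=0x55 cont=0 payload=0x55=85: acc |= 85<<0 -> acc=85 shift=7 [end]
Varint 2: bytes[2:3] = 55 -> value 85 (1 byte(s))
  byte[3]=0x36 cont=0 payload=0x36=54: acc |= 54<<0 -> acc=54 shift=7 [end]
Varint 3: bytes[3:4] = 36 -> value 54 (1 byte(s))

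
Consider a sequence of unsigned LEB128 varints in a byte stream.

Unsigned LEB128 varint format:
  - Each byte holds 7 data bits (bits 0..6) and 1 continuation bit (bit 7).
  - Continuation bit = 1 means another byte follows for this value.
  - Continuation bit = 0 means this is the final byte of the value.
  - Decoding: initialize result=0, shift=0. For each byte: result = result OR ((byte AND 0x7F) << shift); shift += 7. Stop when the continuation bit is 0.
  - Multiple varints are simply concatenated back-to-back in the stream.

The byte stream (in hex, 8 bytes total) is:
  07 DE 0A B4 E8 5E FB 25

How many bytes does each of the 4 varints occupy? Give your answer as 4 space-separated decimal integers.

  byte[0]=0x07 cont=0 payload=0x07=7: acc |= 7<<0 -> acc=7 shift=7 [end]
Varint 1: bytes[0:1] = 07 -> value 7 (1 byte(s))
  byte[1]=0xDE cont=1 payload=0x5E=94: acc |= 94<<0 -> acc=94 shift=7
  byte[2]=0x0A cont=0 payload=0x0A=10: acc |= 10<<7 -> acc=1374 shift=14 [end]
Varint 2: bytes[1:3] = DE 0A -> value 1374 (2 byte(s))
  byte[3]=0xB4 cont=1 payload=0x34=52: acc |= 52<<0 -> acc=52 shift=7
  byte[4]=0xE8 cont=1 payload=0x68=104: acc |= 104<<7 -> acc=13364 shift=14
  byte[5]=0x5E cont=0 payload=0x5E=94: acc |= 94<<14 -> acc=1553460 shift=21 [end]
Varint 3: bytes[3:6] = B4 E8 5E -> value 1553460 (3 byte(s))
  byte[6]=0xFB cont=1 payload=0x7B=123: acc |= 123<<0 -> acc=123 shift=7
  byte[7]=0x25 cont=0 payload=0x25=37: acc |= 37<<7 -> acc=4859 shift=14 [end]
Varint 4: bytes[6:8] = FB 25 -> value 4859 (2 byte(s))

Answer: 1 2 3 2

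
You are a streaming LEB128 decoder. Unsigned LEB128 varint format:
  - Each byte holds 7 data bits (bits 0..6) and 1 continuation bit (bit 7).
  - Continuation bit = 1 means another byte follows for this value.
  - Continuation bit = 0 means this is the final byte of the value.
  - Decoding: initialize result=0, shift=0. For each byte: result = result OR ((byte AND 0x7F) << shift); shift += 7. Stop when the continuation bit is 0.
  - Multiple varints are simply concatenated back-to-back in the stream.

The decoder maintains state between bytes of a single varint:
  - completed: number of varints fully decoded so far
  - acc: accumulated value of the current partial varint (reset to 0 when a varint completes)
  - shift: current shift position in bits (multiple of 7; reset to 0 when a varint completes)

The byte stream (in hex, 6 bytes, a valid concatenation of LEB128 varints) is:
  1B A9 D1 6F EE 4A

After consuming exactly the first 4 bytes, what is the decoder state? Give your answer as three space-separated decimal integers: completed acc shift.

byte[0]=0x1B cont=0 payload=0x1B: varint #1 complete (value=27); reset -> completed=1 acc=0 shift=0
byte[1]=0xA9 cont=1 payload=0x29: acc |= 41<<0 -> completed=1 acc=41 shift=7
byte[2]=0xD1 cont=1 payload=0x51: acc |= 81<<7 -> completed=1 acc=10409 shift=14
byte[3]=0x6F cont=0 payload=0x6F: varint #2 complete (value=1829033); reset -> completed=2 acc=0 shift=0

Answer: 2 0 0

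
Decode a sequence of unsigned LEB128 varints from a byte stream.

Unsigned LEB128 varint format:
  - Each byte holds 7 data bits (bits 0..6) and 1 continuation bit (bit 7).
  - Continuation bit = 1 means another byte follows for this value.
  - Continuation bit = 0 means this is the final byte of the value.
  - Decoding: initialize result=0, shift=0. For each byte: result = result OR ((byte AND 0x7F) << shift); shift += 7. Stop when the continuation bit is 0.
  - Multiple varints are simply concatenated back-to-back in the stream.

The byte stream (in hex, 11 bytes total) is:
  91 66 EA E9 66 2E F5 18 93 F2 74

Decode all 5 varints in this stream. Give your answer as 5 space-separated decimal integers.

Answer: 13073 1684714 46 3189 1915155

Derivation:
  byte[0]=0x91 cont=1 payload=0x11=17: acc |= 17<<0 -> acc=17 shift=7
  byte[1]=0x66 cont=0 payload=0x66=102: acc |= 102<<7 -> acc=13073 shift=14 [end]
Varint 1: bytes[0:2] = 91 66 -> value 13073 (2 byte(s))
  byte[2]=0xEA cont=1 payload=0x6A=106: acc |= 106<<0 -> acc=106 shift=7
  byte[3]=0xE9 cont=1 payload=0x69=105: acc |= 105<<7 -> acc=13546 shift=14
  byte[4]=0x66 cont=0 payload=0x66=102: acc |= 102<<14 -> acc=1684714 shift=21 [end]
Varint 2: bytes[2:5] = EA E9 66 -> value 1684714 (3 byte(s))
  byte[5]=0x2E cont=0 payload=0x2E=46: acc |= 46<<0 -> acc=46 shift=7 [end]
Varint 3: bytes[5:6] = 2E -> value 46 (1 byte(s))
  byte[6]=0xF5 cont=1 payload=0x75=117: acc |= 117<<0 -> acc=117 shift=7
  byte[7]=0x18 cont=0 payload=0x18=24: acc |= 24<<7 -> acc=3189 shift=14 [end]
Varint 4: bytes[6:8] = F5 18 -> value 3189 (2 byte(s))
  byte[8]=0x93 cont=1 payload=0x13=19: acc |= 19<<0 -> acc=19 shift=7
  byte[9]=0xF2 cont=1 payload=0x72=114: acc |= 114<<7 -> acc=14611 shift=14
  byte[10]=0x74 cont=0 payload=0x74=116: acc |= 116<<14 -> acc=1915155 shift=21 [end]
Varint 5: bytes[8:11] = 93 F2 74 -> value 1915155 (3 byte(s))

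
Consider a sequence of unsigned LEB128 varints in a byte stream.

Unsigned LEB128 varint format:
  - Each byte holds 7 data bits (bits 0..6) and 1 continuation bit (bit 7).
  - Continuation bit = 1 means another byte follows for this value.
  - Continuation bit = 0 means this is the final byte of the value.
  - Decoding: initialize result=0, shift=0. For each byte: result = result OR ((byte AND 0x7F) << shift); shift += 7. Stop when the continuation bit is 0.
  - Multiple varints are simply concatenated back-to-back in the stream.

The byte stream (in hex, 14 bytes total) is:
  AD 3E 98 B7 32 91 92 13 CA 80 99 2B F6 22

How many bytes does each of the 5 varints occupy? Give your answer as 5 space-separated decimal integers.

Answer: 2 3 3 4 2

Derivation:
  byte[0]=0xAD cont=1 payload=0x2D=45: acc |= 45<<0 -> acc=45 shift=7
  byte[1]=0x3E cont=0 payload=0x3E=62: acc |= 62<<7 -> acc=7981 shift=14 [end]
Varint 1: bytes[0:2] = AD 3E -> value 7981 (2 byte(s))
  byte[2]=0x98 cont=1 payload=0x18=24: acc |= 24<<0 -> acc=24 shift=7
  byte[3]=0xB7 cont=1 payload=0x37=55: acc |= 55<<7 -> acc=7064 shift=14
  byte[4]=0x32 cont=0 payload=0x32=50: acc |= 50<<14 -> acc=826264 shift=21 [end]
Varint 2: bytes[2:5] = 98 B7 32 -> value 826264 (3 byte(s))
  byte[5]=0x91 cont=1 payload=0x11=17: acc |= 17<<0 -> acc=17 shift=7
  byte[6]=0x92 cont=1 payload=0x12=18: acc |= 18<<7 -> acc=2321 shift=14
  byte[7]=0x13 cont=0 payload=0x13=19: acc |= 19<<14 -> acc=313617 shift=21 [end]
Varint 3: bytes[5:8] = 91 92 13 -> value 313617 (3 byte(s))
  byte[8]=0xCA cont=1 payload=0x4A=74: acc |= 74<<0 -> acc=74 shift=7
  byte[9]=0x80 cont=1 payload=0x00=0: acc |= 0<<7 -> acc=74 shift=14
  byte[10]=0x99 cont=1 payload=0x19=25: acc |= 25<<14 -> acc=409674 shift=21
  byte[11]=0x2B cont=0 payload=0x2B=43: acc |= 43<<21 -> acc=90587210 shift=28 [end]
Varint 4: bytes[8:12] = CA 80 99 2B -> value 90587210 (4 byte(s))
  byte[12]=0xF6 cont=1 payload=0x76=118: acc |= 118<<0 -> acc=118 shift=7
  byte[13]=0x22 cont=0 payload=0x22=34: acc |= 34<<7 -> acc=4470 shift=14 [end]
Varint 5: bytes[12:14] = F6 22 -> value 4470 (2 byte(s))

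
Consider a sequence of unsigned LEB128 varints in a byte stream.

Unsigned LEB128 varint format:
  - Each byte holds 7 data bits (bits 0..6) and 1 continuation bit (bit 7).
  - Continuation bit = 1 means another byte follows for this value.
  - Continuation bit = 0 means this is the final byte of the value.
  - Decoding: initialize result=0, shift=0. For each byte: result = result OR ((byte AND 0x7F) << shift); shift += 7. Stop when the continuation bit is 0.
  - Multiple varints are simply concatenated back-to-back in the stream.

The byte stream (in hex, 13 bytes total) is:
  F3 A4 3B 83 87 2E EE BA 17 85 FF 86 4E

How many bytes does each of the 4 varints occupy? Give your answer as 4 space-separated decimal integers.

  byte[0]=0xF3 cont=1 payload=0x73=115: acc |= 115<<0 -> acc=115 shift=7
  byte[1]=0xA4 cont=1 payload=0x24=36: acc |= 36<<7 -> acc=4723 shift=14
  byte[2]=0x3B cont=0 payload=0x3B=59: acc |= 59<<14 -> acc=971379 shift=21 [end]
Varint 1: bytes[0:3] = F3 A4 3B -> value 971379 (3 byte(s))
  byte[3]=0x83 cont=1 payload=0x03=3: acc |= 3<<0 -> acc=3 shift=7
  byte[4]=0x87 cont=1 payload=0x07=7: acc |= 7<<7 -> acc=899 shift=14
  byte[5]=0x2E cont=0 payload=0x2E=46: acc |= 46<<14 -> acc=754563 shift=21 [end]
Varint 2: bytes[3:6] = 83 87 2E -> value 754563 (3 byte(s))
  byte[6]=0xEE cont=1 payload=0x6E=110: acc |= 110<<0 -> acc=110 shift=7
  byte[7]=0xBA cont=1 payload=0x3A=58: acc |= 58<<7 -> acc=7534 shift=14
  byte[8]=0x17 cont=0 payload=0x17=23: acc |= 23<<14 -> acc=384366 shift=21 [end]
Varint 3: bytes[6:9] = EE BA 17 -> value 384366 (3 byte(s))
  byte[9]=0x85 cont=1 payload=0x05=5: acc |= 5<<0 -> acc=5 shift=7
  byte[10]=0xFF cont=1 payload=0x7F=127: acc |= 127<<7 -> acc=16261 shift=14
  byte[11]=0x86 cont=1 payload=0x06=6: acc |= 6<<14 -> acc=114565 shift=21
  byte[12]=0x4E cont=0 payload=0x4E=78: acc |= 78<<21 -> acc=163692421 shift=28 [end]
Varint 4: bytes[9:13] = 85 FF 86 4E -> value 163692421 (4 byte(s))

Answer: 3 3 3 4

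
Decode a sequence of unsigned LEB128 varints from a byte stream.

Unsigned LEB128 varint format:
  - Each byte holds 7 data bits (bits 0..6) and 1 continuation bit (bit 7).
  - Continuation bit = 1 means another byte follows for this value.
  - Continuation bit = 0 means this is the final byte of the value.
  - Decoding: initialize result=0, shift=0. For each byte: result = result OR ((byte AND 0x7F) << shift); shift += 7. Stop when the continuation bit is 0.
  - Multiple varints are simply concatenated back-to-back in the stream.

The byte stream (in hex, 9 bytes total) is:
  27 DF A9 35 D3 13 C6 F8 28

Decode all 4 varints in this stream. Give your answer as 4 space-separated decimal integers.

  byte[0]=0x27 cont=0 payload=0x27=39: acc |= 39<<0 -> acc=39 shift=7 [end]
Varint 1: bytes[0:1] = 27 -> value 39 (1 byte(s))
  byte[1]=0xDF cont=1 payload=0x5F=95: acc |= 95<<0 -> acc=95 shift=7
  byte[2]=0xA9 cont=1 payload=0x29=41: acc |= 41<<7 -> acc=5343 shift=14
  byte[3]=0x35 cont=0 payload=0x35=53: acc |= 53<<14 -> acc=873695 shift=21 [end]
Varint 2: bytes[1:4] = DF A9 35 -> value 873695 (3 byte(s))
  byte[4]=0xD3 cont=1 payload=0x53=83: acc |= 83<<0 -> acc=83 shift=7
  byte[5]=0x13 cont=0 payload=0x13=19: acc |= 19<<7 -> acc=2515 shift=14 [end]
Varint 3: bytes[4:6] = D3 13 -> value 2515 (2 byte(s))
  byte[6]=0xC6 cont=1 payload=0x46=70: acc |= 70<<0 -> acc=70 shift=7
  byte[7]=0xF8 cont=1 payload=0x78=120: acc |= 120<<7 -> acc=15430 shift=14
  byte[8]=0x28 cont=0 payload=0x28=40: acc |= 40<<14 -> acc=670790 shift=21 [end]
Varint 4: bytes[6:9] = C6 F8 28 -> value 670790 (3 byte(s))

Answer: 39 873695 2515 670790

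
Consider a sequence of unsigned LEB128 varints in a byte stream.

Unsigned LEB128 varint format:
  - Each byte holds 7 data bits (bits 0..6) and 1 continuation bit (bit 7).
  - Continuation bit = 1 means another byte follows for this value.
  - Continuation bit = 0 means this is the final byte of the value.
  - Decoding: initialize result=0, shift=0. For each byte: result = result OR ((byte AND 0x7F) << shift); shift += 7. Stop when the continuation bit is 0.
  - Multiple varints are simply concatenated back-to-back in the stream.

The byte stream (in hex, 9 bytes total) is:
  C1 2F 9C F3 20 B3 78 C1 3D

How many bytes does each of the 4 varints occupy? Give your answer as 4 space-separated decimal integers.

  byte[0]=0xC1 cont=1 payload=0x41=65: acc |= 65<<0 -> acc=65 shift=7
  byte[1]=0x2F cont=0 payload=0x2F=47: acc |= 47<<7 -> acc=6081 shift=14 [end]
Varint 1: bytes[0:2] = C1 2F -> value 6081 (2 byte(s))
  byte[2]=0x9C cont=1 payload=0x1C=28: acc |= 28<<0 -> acc=28 shift=7
  byte[3]=0xF3 cont=1 payload=0x73=115: acc |= 115<<7 -> acc=14748 shift=14
  byte[4]=0x20 cont=0 payload=0x20=32: acc |= 32<<14 -> acc=539036 shift=21 [end]
Varint 2: bytes[2:5] = 9C F3 20 -> value 539036 (3 byte(s))
  byte[5]=0xB3 cont=1 payload=0x33=51: acc |= 51<<0 -> acc=51 shift=7
  byte[6]=0x78 cont=0 payload=0x78=120: acc |= 120<<7 -> acc=15411 shift=14 [end]
Varint 3: bytes[5:7] = B3 78 -> value 15411 (2 byte(s))
  byte[7]=0xC1 cont=1 payload=0x41=65: acc |= 65<<0 -> acc=65 shift=7
  byte[8]=0x3D cont=0 payload=0x3D=61: acc |= 61<<7 -> acc=7873 shift=14 [end]
Varint 4: bytes[7:9] = C1 3D -> value 7873 (2 byte(s))

Answer: 2 3 2 2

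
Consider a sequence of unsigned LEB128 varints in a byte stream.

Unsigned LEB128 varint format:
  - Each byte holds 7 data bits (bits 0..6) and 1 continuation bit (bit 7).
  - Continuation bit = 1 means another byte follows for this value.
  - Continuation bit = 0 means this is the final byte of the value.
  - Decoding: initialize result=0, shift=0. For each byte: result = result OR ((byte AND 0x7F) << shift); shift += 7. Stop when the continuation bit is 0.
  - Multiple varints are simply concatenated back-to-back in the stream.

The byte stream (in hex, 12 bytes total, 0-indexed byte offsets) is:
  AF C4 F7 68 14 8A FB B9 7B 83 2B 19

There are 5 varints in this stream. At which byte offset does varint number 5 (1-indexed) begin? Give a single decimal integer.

Answer: 11

Derivation:
  byte[0]=0xAF cont=1 payload=0x2F=47: acc |= 47<<0 -> acc=47 shift=7
  byte[1]=0xC4 cont=1 payload=0x44=68: acc |= 68<<7 -> acc=8751 shift=14
  byte[2]=0xF7 cont=1 payload=0x77=119: acc |= 119<<14 -> acc=1958447 shift=21
  byte[3]=0x68 cont=0 payload=0x68=104: acc |= 104<<21 -> acc=220062255 shift=28 [end]
Varint 1: bytes[0:4] = AF C4 F7 68 -> value 220062255 (4 byte(s))
  byte[4]=0x14 cont=0 payload=0x14=20: acc |= 20<<0 -> acc=20 shift=7 [end]
Varint 2: bytes[4:5] = 14 -> value 20 (1 byte(s))
  byte[5]=0x8A cont=1 payload=0x0A=10: acc |= 10<<0 -> acc=10 shift=7
  byte[6]=0xFB cont=1 payload=0x7B=123: acc |= 123<<7 -> acc=15754 shift=14
  byte[7]=0xB9 cont=1 payload=0x39=57: acc |= 57<<14 -> acc=949642 shift=21
  byte[8]=0x7B cont=0 payload=0x7B=123: acc |= 123<<21 -> acc=258899338 shift=28 [end]
Varint 3: bytes[5:9] = 8A FB B9 7B -> value 258899338 (4 byte(s))
  byte[9]=0x83 cont=1 payload=0x03=3: acc |= 3<<0 -> acc=3 shift=7
  byte[10]=0x2B cont=0 payload=0x2B=43: acc |= 43<<7 -> acc=5507 shift=14 [end]
Varint 4: bytes[9:11] = 83 2B -> value 5507 (2 byte(s))
  byte[11]=0x19 cont=0 payload=0x19=25: acc |= 25<<0 -> acc=25 shift=7 [end]
Varint 5: bytes[11:12] = 19 -> value 25 (1 byte(s))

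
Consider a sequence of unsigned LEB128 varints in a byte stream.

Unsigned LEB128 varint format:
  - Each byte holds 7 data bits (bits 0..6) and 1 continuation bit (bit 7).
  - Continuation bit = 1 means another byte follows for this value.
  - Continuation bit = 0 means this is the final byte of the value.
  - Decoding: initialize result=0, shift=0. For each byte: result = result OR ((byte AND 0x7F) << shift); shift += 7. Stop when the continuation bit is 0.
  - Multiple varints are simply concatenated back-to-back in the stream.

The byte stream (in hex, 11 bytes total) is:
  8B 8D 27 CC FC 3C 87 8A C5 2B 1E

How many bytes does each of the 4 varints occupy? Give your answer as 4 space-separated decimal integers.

Answer: 3 3 4 1

Derivation:
  byte[0]=0x8B cont=1 payload=0x0B=11: acc |= 11<<0 -> acc=11 shift=7
  byte[1]=0x8D cont=1 payload=0x0D=13: acc |= 13<<7 -> acc=1675 shift=14
  byte[2]=0x27 cont=0 payload=0x27=39: acc |= 39<<14 -> acc=640651 shift=21 [end]
Varint 1: bytes[0:3] = 8B 8D 27 -> value 640651 (3 byte(s))
  byte[3]=0xCC cont=1 payload=0x4C=76: acc |= 76<<0 -> acc=76 shift=7
  byte[4]=0xFC cont=1 payload=0x7C=124: acc |= 124<<7 -> acc=15948 shift=14
  byte[5]=0x3C cont=0 payload=0x3C=60: acc |= 60<<14 -> acc=998988 shift=21 [end]
Varint 2: bytes[3:6] = CC FC 3C -> value 998988 (3 byte(s))
  byte[6]=0x87 cont=1 payload=0x07=7: acc |= 7<<0 -> acc=7 shift=7
  byte[7]=0x8A cont=1 payload=0x0A=10: acc |= 10<<7 -> acc=1287 shift=14
  byte[8]=0xC5 cont=1 payload=0x45=69: acc |= 69<<14 -> acc=1131783 shift=21
  byte[9]=0x2B cont=0 payload=0x2B=43: acc |= 43<<21 -> acc=91309319 shift=28 [end]
Varint 3: bytes[6:10] = 87 8A C5 2B -> value 91309319 (4 byte(s))
  byte[10]=0x1E cont=0 payload=0x1E=30: acc |= 30<<0 -> acc=30 shift=7 [end]
Varint 4: bytes[10:11] = 1E -> value 30 (1 byte(s))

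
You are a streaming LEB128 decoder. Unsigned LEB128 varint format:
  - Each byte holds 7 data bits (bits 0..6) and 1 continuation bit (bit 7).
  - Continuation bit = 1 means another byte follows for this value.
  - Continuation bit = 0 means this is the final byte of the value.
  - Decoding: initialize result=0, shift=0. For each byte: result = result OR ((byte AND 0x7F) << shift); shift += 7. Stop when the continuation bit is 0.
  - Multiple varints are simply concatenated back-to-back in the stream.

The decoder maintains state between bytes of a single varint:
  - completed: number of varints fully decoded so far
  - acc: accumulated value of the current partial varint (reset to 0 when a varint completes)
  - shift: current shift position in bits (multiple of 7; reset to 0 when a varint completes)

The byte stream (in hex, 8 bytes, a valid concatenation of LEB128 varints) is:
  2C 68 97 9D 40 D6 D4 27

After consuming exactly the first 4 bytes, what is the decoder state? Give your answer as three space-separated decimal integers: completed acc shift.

byte[0]=0x2C cont=0 payload=0x2C: varint #1 complete (value=44); reset -> completed=1 acc=0 shift=0
byte[1]=0x68 cont=0 payload=0x68: varint #2 complete (value=104); reset -> completed=2 acc=0 shift=0
byte[2]=0x97 cont=1 payload=0x17: acc |= 23<<0 -> completed=2 acc=23 shift=7
byte[3]=0x9D cont=1 payload=0x1D: acc |= 29<<7 -> completed=2 acc=3735 shift=14

Answer: 2 3735 14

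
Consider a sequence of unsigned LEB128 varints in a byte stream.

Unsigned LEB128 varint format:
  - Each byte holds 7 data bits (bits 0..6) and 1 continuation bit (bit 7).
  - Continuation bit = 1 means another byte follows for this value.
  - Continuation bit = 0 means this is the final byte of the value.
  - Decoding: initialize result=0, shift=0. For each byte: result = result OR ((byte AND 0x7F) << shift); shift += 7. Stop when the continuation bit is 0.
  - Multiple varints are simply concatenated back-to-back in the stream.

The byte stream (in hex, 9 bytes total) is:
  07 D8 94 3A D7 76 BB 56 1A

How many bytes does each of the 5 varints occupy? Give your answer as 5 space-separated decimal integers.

Answer: 1 3 2 2 1

Derivation:
  byte[0]=0x07 cont=0 payload=0x07=7: acc |= 7<<0 -> acc=7 shift=7 [end]
Varint 1: bytes[0:1] = 07 -> value 7 (1 byte(s))
  byte[1]=0xD8 cont=1 payload=0x58=88: acc |= 88<<0 -> acc=88 shift=7
  byte[2]=0x94 cont=1 payload=0x14=20: acc |= 20<<7 -> acc=2648 shift=14
  byte[3]=0x3A cont=0 payload=0x3A=58: acc |= 58<<14 -> acc=952920 shift=21 [end]
Varint 2: bytes[1:4] = D8 94 3A -> value 952920 (3 byte(s))
  byte[4]=0xD7 cont=1 payload=0x57=87: acc |= 87<<0 -> acc=87 shift=7
  byte[5]=0x76 cont=0 payload=0x76=118: acc |= 118<<7 -> acc=15191 shift=14 [end]
Varint 3: bytes[4:6] = D7 76 -> value 15191 (2 byte(s))
  byte[6]=0xBB cont=1 payload=0x3B=59: acc |= 59<<0 -> acc=59 shift=7
  byte[7]=0x56 cont=0 payload=0x56=86: acc |= 86<<7 -> acc=11067 shift=14 [end]
Varint 4: bytes[6:8] = BB 56 -> value 11067 (2 byte(s))
  byte[8]=0x1A cont=0 payload=0x1A=26: acc |= 26<<0 -> acc=26 shift=7 [end]
Varint 5: bytes[8:9] = 1A -> value 26 (1 byte(s))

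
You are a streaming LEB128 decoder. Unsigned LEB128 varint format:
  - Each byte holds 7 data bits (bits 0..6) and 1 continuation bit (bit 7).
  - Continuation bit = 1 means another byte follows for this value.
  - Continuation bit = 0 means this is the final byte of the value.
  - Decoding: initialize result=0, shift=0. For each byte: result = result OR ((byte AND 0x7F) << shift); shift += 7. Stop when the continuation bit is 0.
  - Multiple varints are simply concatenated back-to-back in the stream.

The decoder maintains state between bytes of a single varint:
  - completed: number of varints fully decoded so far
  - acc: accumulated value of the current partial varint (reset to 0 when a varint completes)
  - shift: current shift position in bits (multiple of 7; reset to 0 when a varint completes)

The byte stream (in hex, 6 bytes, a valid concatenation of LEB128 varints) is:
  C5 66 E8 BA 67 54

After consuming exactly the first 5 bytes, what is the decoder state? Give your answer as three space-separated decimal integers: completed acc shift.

byte[0]=0xC5 cont=1 payload=0x45: acc |= 69<<0 -> completed=0 acc=69 shift=7
byte[1]=0x66 cont=0 payload=0x66: varint #1 complete (value=13125); reset -> completed=1 acc=0 shift=0
byte[2]=0xE8 cont=1 payload=0x68: acc |= 104<<0 -> completed=1 acc=104 shift=7
byte[3]=0xBA cont=1 payload=0x3A: acc |= 58<<7 -> completed=1 acc=7528 shift=14
byte[4]=0x67 cont=0 payload=0x67: varint #2 complete (value=1695080); reset -> completed=2 acc=0 shift=0

Answer: 2 0 0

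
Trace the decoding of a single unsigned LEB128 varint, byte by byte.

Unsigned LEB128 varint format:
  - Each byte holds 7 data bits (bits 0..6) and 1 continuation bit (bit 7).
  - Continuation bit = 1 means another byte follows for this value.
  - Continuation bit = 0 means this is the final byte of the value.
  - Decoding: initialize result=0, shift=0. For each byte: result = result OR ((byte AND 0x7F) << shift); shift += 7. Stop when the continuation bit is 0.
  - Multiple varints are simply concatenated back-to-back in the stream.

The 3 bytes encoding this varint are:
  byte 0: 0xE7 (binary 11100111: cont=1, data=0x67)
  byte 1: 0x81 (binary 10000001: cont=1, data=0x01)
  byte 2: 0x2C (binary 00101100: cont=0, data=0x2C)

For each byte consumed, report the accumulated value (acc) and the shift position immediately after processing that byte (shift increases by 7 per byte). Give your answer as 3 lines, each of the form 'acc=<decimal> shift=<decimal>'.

Answer: acc=103 shift=7
acc=231 shift=14
acc=721127 shift=21

Derivation:
byte 0=0xE7: payload=0x67=103, contrib = 103<<0 = 103; acc -> 103, shift -> 7
byte 1=0x81: payload=0x01=1, contrib = 1<<7 = 128; acc -> 231, shift -> 14
byte 2=0x2C: payload=0x2C=44, contrib = 44<<14 = 720896; acc -> 721127, shift -> 21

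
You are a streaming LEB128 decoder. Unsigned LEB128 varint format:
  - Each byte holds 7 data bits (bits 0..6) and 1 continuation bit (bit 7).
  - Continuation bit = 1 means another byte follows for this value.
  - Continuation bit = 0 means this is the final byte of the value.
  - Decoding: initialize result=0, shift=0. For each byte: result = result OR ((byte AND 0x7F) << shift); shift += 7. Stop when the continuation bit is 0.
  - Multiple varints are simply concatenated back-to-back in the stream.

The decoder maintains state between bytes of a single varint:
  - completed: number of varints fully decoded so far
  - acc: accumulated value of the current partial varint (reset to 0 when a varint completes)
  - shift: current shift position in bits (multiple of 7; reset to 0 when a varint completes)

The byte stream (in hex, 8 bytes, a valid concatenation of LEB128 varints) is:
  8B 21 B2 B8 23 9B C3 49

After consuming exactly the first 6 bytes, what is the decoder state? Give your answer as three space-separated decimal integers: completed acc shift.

Answer: 2 27 7

Derivation:
byte[0]=0x8B cont=1 payload=0x0B: acc |= 11<<0 -> completed=0 acc=11 shift=7
byte[1]=0x21 cont=0 payload=0x21: varint #1 complete (value=4235); reset -> completed=1 acc=0 shift=0
byte[2]=0xB2 cont=1 payload=0x32: acc |= 50<<0 -> completed=1 acc=50 shift=7
byte[3]=0xB8 cont=1 payload=0x38: acc |= 56<<7 -> completed=1 acc=7218 shift=14
byte[4]=0x23 cont=0 payload=0x23: varint #2 complete (value=580658); reset -> completed=2 acc=0 shift=0
byte[5]=0x9B cont=1 payload=0x1B: acc |= 27<<0 -> completed=2 acc=27 shift=7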